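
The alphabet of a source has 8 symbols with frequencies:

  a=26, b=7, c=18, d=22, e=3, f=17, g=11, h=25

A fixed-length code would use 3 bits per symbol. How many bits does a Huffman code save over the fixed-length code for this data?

20

Fixed-length: 3 bits × 129 symbols = 387 bits.
Huffman merges:
e(3) + b(7) → 10
10 + g(11) → 21
f(17) + c(18) → 35
21 + d(22) → 43
h(25) + a(26) → 51
35 + 43 → 78
51 + 78 → 129
Huffman total = 10 + 21 + 35 + 43 + 51 + 78 + 129 = 367 bits.
Saving = 387 − 367 = 20 bits.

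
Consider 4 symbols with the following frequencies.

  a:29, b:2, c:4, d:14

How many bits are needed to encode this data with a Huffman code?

75

Greedily combine the two least-frequent nodes:
merge b(2) and c(4): 6
merge 6 and d(14): 20
merge 20 and a(29): 49
The encoded length is the sum of every internal node's weight: 6 + 20 + 49 = 75 bits.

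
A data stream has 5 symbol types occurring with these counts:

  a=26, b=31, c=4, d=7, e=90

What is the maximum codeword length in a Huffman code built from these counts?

Merge the two lowest-weight nodes at each step:
merge c(4) and d(7): 11
merge 11 and a(26): 37
merge b(31) and 37: 68
merge 68 and e(90): 158
The first pair merged (c, d) ends up deepest, at depth 4.

4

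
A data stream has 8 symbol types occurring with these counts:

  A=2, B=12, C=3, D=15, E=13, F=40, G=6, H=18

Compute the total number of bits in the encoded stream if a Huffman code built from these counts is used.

Greedily combine the two least-frequent nodes:
A(2) + C(3) → 5
5 + G(6) → 11
11 + B(12) → 23
E(13) + D(15) → 28
H(18) + 23 → 41
28 + F(40) → 68
41 + 68 → 109
Each symbol's bit-cost is frequency × depth; summing gives 285 bits (equivalently 5 + 11 + 23 + 28 + 41 + 68 + 109).

285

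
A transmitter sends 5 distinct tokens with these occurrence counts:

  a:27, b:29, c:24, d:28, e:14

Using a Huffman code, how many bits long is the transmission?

Build the Huffman tree bottom-up:
combine e(14), c(24) → 38
combine a(27), d(28) → 55
combine b(29), 38 → 67
combine 55, 67 → 122
Total encoded bits = sum of merged weights = 38 + 55 + 67 + 122 = 282.

282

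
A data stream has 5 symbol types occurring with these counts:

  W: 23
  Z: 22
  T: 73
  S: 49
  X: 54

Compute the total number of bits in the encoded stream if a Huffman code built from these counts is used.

Merge the two smallest weights repeatedly:
merge Z(22) and W(23): 45
merge 45 and S(49): 94
merge X(54) and T(73): 127
merge 94 and 127: 221
Each symbol's bit-cost is frequency × depth; summing gives 487 bits (equivalently 45 + 94 + 127 + 221).

487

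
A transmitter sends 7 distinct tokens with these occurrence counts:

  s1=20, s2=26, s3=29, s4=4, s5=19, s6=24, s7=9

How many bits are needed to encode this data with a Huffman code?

Build the Huffman tree bottom-up:
s4(4) + s7(9) → 13
13 + s5(19) → 32
s1(20) + s6(24) → 44
s2(26) + s3(29) → 55
32 + 44 → 76
55 + 76 → 131
The encoded length is the sum of every internal node's weight: 13 + 32 + 44 + 55 + 76 + 131 = 351 bits.

351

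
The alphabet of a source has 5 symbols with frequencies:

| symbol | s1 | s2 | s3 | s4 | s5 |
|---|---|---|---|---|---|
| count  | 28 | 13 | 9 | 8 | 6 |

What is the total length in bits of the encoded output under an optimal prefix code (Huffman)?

Greedily combine the two least-frequent nodes:
combine s5(6), s4(8) → 14
combine s3(9), s2(13) → 22
combine 14, 22 → 36
combine s1(28), 36 → 64
The encoded length is the sum of every internal node's weight: 14 + 22 + 36 + 64 = 136 bits.

136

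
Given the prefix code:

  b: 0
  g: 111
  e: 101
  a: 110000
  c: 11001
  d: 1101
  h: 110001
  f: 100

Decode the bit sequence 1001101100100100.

fdfff

Read left to right; each codeword is recognised as soon as it completes (prefix code):
  100→f | 1101→d | 100→f | 100→f | 100→f
Decoded message: fdfff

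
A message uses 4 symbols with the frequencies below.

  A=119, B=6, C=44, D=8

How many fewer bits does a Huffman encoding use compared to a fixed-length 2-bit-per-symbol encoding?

105

Fixed-length: 2 bits × 177 symbols = 354 bits.
Huffman merges:
combine B(6), D(8) → 14
combine 14, C(44) → 58
combine 58, A(119) → 177
Huffman total = 14 + 58 + 177 = 249 bits.
Saving = 354 − 249 = 105 bits.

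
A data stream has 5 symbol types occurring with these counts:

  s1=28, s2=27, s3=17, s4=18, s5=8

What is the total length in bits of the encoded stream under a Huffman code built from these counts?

Merge the two smallest weights repeatedly:
s5(8) + s3(17) → 25
s4(18) + 25 → 43
s2(27) + s1(28) → 55
43 + 55 → 98
Total encoded bits = sum of merged weights = 25 + 43 + 55 + 98 = 221.

221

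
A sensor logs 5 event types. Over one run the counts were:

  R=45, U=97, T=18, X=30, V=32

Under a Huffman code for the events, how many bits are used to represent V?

3

Repeatedly merge the two smallest:
merge T(18) and X(30): 48
merge V(32) and R(45): 77
merge 48 and 77: 125
merge U(97) and 125: 222
The subtree containing V is merged 3 times, so code length = 3.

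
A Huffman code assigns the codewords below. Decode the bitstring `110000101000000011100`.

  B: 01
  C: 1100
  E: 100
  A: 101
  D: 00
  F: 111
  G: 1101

CDADDDBC

Read left to right; each codeword is recognised as soon as it completes (prefix code):
  1100→C | 00→D | 101→A | 00→D | 00→D | 00→D | 01→B | 1100→C
Decoded message: CDADDDBC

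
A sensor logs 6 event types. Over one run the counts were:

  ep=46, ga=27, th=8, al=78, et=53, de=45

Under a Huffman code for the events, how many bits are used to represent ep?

2

Build the tree from the bottom:
combine th(8), ga(27) → 35
combine 35, de(45) → 80
combine ep(46), et(53) → 99
combine al(78), 80 → 158
combine 99, 158 → 257
ep's leaf is at depth 2, giving a 2-bit codeword.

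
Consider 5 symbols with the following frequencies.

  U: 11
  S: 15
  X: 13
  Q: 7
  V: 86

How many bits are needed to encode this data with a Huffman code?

224

Merge the two smallest weights repeatedly:
combine Q(7), U(11) → 18
combine X(13), S(15) → 28
combine 18, 28 → 46
combine 46, V(86) → 132
Total encoded bits = sum of merged weights = 18 + 28 + 46 + 132 = 224.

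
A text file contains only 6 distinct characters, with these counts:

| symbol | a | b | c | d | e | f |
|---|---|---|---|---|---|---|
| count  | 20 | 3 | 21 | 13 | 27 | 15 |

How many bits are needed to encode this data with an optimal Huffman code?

245

Merge the two smallest weights repeatedly:
combine b(3), d(13) → 16
combine f(15), 16 → 31
combine a(20), c(21) → 41
combine e(27), 31 → 58
combine 41, 58 → 99
The encoded length is the sum of every internal node's weight: 16 + 31 + 41 + 58 + 99 = 245 bits.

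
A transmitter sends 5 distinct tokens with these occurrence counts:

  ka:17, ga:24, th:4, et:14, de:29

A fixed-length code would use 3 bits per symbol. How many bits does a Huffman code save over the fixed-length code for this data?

Fixed-length: 3 bits × 88 symbols = 264 bits.
Huffman merges:
merge th(4) and et(14): 18
merge ka(17) and 18: 35
merge ga(24) and de(29): 53
merge 35 and 53: 88
Huffman total = 18 + 35 + 53 + 88 = 194 bits.
Saving = 264 − 194 = 70 bits.

70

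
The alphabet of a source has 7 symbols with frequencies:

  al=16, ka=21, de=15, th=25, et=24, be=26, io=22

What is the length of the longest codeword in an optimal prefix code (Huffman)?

3

Merge the two lowest-weight nodes at each step:
de(15) + al(16) → 31
ka(21) + io(22) → 43
et(24) + th(25) → 49
be(26) + 31 → 57
43 + 49 → 92
57 + 92 → 149
The first pair merged (de, al) ends up deepest, at depth 3.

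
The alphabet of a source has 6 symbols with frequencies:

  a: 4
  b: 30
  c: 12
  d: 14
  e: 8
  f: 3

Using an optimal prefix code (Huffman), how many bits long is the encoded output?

160

Greedily combine the two least-frequent nodes:
f(3) + a(4) → 7
7 + e(8) → 15
c(12) + d(14) → 26
15 + 26 → 41
b(30) + 41 → 71
Each symbol's bit-cost is frequency × depth; summing gives 160 bits (equivalently 7 + 15 + 26 + 41 + 71).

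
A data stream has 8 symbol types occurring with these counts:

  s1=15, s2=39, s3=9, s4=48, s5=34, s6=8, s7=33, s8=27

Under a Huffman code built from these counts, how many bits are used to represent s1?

4

Huffman merges, smallest pair first:
combine s6(8), s3(9) → 17
combine s1(15), 17 → 32
combine s8(27), 32 → 59
combine s7(33), s5(34) → 67
combine s2(39), s4(48) → 87
combine 59, 67 → 126
combine 87, 126 → 213
The subtree containing s1 is merged 4 times, so code length = 4.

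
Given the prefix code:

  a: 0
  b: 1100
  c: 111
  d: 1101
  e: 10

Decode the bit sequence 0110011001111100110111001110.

Read left to right; each codeword is recognised as soon as it completes (prefix code):
  0→a | 1100→b | 1100→b | 111→c | 1100→b | 1101→d | 1100→b | 111→c | 0→a
Decoded message: abbcbdbca

abbcbdbca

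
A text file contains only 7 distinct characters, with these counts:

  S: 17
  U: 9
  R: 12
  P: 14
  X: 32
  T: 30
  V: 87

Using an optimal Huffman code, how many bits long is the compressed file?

481

Build the Huffman tree bottom-up:
combine U(9), R(12) → 21
combine P(14), S(17) → 31
combine 21, T(30) → 51
combine 31, X(32) → 63
combine 51, 63 → 114
combine V(87), 114 → 201
The encoded length is the sum of every internal node's weight: 21 + 31 + 51 + 63 + 114 + 201 = 481 bits.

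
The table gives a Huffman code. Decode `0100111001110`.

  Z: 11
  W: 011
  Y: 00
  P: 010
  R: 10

Read left to right; each codeword is recognised as soon as it completes (prefix code):
  010→P | 011→W | 10→R | 011→W | 10→R
Decoded message: PWRWR

PWRWR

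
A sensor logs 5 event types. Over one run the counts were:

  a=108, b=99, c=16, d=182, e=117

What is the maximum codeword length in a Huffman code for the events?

Merge the two lowest-weight nodes at each step:
merge c(16) and b(99): 115
merge a(108) and 115: 223
merge e(117) and d(182): 299
merge 223 and 299: 522
The first pair merged (c, b) ends up deepest, at depth 3.

3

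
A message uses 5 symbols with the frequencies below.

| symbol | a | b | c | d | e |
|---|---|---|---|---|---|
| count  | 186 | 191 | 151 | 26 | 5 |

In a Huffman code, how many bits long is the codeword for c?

3

Huffman merges, smallest pair first:
merge e(5) and d(26): 31
merge 31 and c(151): 182
merge 182 and a(186): 368
merge b(191) and 368: 559
c sits 3 levels below the root, so its codeword is 3 bits.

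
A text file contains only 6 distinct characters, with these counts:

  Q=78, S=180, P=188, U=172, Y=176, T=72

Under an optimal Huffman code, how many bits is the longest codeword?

4

Merge the two lowest-weight nodes at each step:
combine T(72), Q(78) → 150
combine 150, U(172) → 322
combine Y(176), S(180) → 356
combine P(188), 322 → 510
combine 356, 510 → 866
The rarest symbols sit at the bottom; the longest codeword is 4 bits.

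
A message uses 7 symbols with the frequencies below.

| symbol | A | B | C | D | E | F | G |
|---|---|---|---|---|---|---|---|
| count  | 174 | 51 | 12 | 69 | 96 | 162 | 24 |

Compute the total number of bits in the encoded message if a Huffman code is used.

Merge the two smallest weights repeatedly:
C(12) + G(24) → 36
36 + B(51) → 87
D(69) + 87 → 156
E(96) + 156 → 252
F(162) + A(174) → 336
252 + 336 → 588
Each symbol's bit-cost is frequency × depth; summing gives 1455 bits (equivalently 36 + 87 + 156 + 252 + 336 + 588).

1455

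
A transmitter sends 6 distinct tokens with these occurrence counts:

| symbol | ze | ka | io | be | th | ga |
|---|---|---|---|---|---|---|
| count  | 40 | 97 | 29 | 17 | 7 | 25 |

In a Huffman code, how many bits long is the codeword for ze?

3

Huffman merges, smallest pair first:
th(7) + be(17) → 24
24 + ga(25) → 49
io(29) + ze(40) → 69
49 + 69 → 118
ka(97) + 118 → 215
ze sits 3 levels below the root, so its codeword is 3 bits.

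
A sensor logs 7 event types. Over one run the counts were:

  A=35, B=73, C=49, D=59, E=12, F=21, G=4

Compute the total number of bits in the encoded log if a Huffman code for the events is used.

631

Build the Huffman tree bottom-up:
G(4) + E(12) → 16
16 + F(21) → 37
A(35) + 37 → 72
C(49) + D(59) → 108
72 + B(73) → 145
108 + 145 → 253
Each symbol's bit-cost is frequency × depth; summing gives 631 bits (equivalently 16 + 37 + 72 + 108 + 145 + 253).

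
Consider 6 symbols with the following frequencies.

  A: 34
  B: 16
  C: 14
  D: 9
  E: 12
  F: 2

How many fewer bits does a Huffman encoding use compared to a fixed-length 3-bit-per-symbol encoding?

57

Fixed-length: 3 bits × 87 symbols = 261 bits.
Huffman merges:
merge F(2) and D(9): 11
merge 11 and E(12): 23
merge C(14) and B(16): 30
merge 23 and 30: 53
merge A(34) and 53: 87
Huffman total = 11 + 23 + 30 + 53 + 87 = 204 bits.
Saving = 261 − 204 = 57 bits.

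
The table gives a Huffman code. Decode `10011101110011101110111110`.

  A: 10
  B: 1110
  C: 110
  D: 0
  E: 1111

Read left to right; each codeword is recognised as soon as it completes (prefix code):
  10→A | 0→D | 1110→B | 1110→B | 0→D | 1110→B | 1110→B | 1111→E | 10→A
Decoded message: ADBBDBBEA

ADBBDBBEA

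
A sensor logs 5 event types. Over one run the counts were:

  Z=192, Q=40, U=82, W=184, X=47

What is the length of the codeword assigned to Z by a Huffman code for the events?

1

Huffman merges, smallest pair first:
combine Q(40), X(47) → 87
combine U(82), 87 → 169
combine 169, W(184) → 353
combine Z(192), 353 → 545
Z is a child of the root — depth 1, so its codeword is a single bit.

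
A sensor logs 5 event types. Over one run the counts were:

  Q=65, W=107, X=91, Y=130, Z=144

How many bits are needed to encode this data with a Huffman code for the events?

Build the Huffman tree bottom-up:
Q(65) + X(91) → 156
W(107) + Y(130) → 237
Z(144) + 156 → 300
237 + 300 → 537
The encoded length is the sum of every internal node's weight: 156 + 237 + 300 + 537 = 1230 bits.

1230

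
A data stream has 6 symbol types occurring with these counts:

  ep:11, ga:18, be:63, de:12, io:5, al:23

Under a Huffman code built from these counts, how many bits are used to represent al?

3

Repeatedly merge the two smallest:
io(5) + ep(11) → 16
de(12) + 16 → 28
ga(18) + al(23) → 41
28 + 41 → 69
be(63) + 69 → 132
The subtree containing al is merged 3 times, so code length = 3.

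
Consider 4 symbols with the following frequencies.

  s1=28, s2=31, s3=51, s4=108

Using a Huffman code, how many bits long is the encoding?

Build the Huffman tree bottom-up:
combine s1(28), s2(31) → 59
combine s3(51), 59 → 110
combine s4(108), 110 → 218
Total encoded bits = sum of merged weights = 59 + 110 + 218 = 387.

387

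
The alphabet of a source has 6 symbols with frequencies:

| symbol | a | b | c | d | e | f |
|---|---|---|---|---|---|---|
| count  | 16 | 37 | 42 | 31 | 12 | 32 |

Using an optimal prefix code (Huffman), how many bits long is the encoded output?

Greedily combine the two least-frequent nodes:
combine e(12), a(16) → 28
combine 28, d(31) → 59
combine f(32), b(37) → 69
combine c(42), 59 → 101
combine 69, 101 → 170
The encoded length is the sum of every internal node's weight: 28 + 59 + 69 + 101 + 170 = 427 bits.

427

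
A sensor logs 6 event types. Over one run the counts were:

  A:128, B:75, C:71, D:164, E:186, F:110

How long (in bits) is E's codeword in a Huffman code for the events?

2

Repeatedly merge the two smallest:
C(71) + B(75) → 146
F(110) + A(128) → 238
146 + D(164) → 310
E(186) + 238 → 424
310 + 424 → 734
E's leaf is at depth 2, giving a 2-bit codeword.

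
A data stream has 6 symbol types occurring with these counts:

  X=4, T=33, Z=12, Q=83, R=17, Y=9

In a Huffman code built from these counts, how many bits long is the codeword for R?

Build the tree from the bottom:
combine X(4), Y(9) → 13
combine Z(12), 13 → 25
combine R(17), 25 → 42
combine T(33), 42 → 75
combine 75, Q(83) → 158
R sits 3 levels below the root, so its codeword is 3 bits.

3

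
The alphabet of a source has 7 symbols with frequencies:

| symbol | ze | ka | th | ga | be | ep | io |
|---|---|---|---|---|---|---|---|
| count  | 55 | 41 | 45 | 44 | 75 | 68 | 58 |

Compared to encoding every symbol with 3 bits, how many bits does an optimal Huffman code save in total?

75

Fixed-length: 3 bits × 386 symbols = 1158 bits.
Huffman merges:
combine ka(41), ga(44) → 85
combine th(45), ze(55) → 100
combine io(58), ep(68) → 126
combine be(75), 85 → 160
combine 100, 126 → 226
combine 160, 226 → 386
Huffman total = 85 + 100 + 126 + 160 + 226 + 386 = 1083 bits.
Saving = 1158 − 1083 = 75 bits.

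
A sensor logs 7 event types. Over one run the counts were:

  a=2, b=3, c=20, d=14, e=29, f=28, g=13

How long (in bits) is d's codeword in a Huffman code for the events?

3

Huffman merges, smallest pair first:
a(2) + b(3) → 5
5 + g(13) → 18
d(14) + 18 → 32
c(20) + f(28) → 48
e(29) + 32 → 61
48 + 61 → 109
d sits 3 levels below the root, so its codeword is 3 bits.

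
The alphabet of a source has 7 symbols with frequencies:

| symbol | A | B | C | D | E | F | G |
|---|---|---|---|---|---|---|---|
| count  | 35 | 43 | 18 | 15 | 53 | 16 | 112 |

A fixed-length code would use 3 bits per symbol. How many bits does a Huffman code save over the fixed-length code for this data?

144

Fixed-length: 3 bits × 292 symbols = 876 bits.
Huffman merges:
combine D(15), F(16) → 31
combine C(18), 31 → 49
combine A(35), B(43) → 78
combine 49, E(53) → 102
combine 78, 102 → 180
combine G(112), 180 → 292
Huffman total = 31 + 49 + 78 + 102 + 180 + 292 = 732 bits.
Saving = 876 − 732 = 144 bits.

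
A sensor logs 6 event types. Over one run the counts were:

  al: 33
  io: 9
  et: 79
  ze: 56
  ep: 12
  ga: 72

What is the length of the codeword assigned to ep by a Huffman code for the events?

4

Build the tree from the bottom:
combine io(9), ep(12) → 21
combine 21, al(33) → 54
combine 54, ze(56) → 110
combine ga(72), et(79) → 151
combine 110, 151 → 261
The subtree containing ep is merged 4 times, so code length = 4.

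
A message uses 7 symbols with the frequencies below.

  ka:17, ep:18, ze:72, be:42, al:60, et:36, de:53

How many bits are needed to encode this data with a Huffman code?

Merge the two smallest weights repeatedly:
combine ka(17), ep(18) → 35
combine 35, et(36) → 71
combine be(42), de(53) → 95
combine al(60), 71 → 131
combine ze(72), 95 → 167
combine 131, 167 → 298
Total encoded bits = sum of merged weights = 35 + 71 + 95 + 131 + 167 + 298 = 797.

797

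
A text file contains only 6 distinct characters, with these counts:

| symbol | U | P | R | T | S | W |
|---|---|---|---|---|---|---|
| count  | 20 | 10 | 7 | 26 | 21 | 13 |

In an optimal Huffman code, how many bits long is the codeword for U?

2

Build the tree from the bottom:
R(7) + P(10) → 17
W(13) + 17 → 30
U(20) + S(21) → 41
T(26) + 30 → 56
41 + 56 → 97
The subtree containing U is merged 2 times, so code length = 2.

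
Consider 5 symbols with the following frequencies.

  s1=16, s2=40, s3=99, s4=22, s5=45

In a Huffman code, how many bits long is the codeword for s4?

Repeatedly merge the two smallest:
combine s1(16), s4(22) → 38
combine 38, s2(40) → 78
combine s5(45), 78 → 123
combine s3(99), 123 → 222
s4 sits 4 levels below the root, so its codeword is 4 bits.

4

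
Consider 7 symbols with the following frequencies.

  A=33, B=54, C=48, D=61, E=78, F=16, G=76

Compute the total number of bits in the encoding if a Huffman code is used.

993

Build the Huffman tree bottom-up:
combine F(16), A(33) → 49
combine C(48), 49 → 97
combine B(54), D(61) → 115
combine G(76), E(78) → 154
combine 97, 115 → 212
combine 154, 212 → 366
Total encoded bits = sum of merged weights = 49 + 97 + 115 + 154 + 212 + 366 = 993.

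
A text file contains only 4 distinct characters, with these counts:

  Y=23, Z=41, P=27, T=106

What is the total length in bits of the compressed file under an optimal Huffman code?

338

Greedily combine the two least-frequent nodes:
merge Y(23) and P(27): 50
merge Z(41) and 50: 91
merge 91 and T(106): 197
Total encoded bits = sum of merged weights = 50 + 91 + 197 = 338.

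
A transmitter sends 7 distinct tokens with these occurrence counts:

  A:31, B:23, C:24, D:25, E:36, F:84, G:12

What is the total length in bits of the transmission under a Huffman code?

620

Build the Huffman tree bottom-up:
G(12) + B(23) → 35
C(24) + D(25) → 49
A(31) + 35 → 66
E(36) + 49 → 85
66 + F(84) → 150
85 + 150 → 235
The encoded length is the sum of every internal node's weight: 35 + 49 + 66 + 85 + 150 + 235 = 620 bits.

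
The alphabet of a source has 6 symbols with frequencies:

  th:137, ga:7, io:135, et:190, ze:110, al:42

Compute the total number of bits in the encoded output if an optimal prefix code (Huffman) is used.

Merge the two smallest weights repeatedly:
merge ga(7) and al(42): 49
merge 49 and ze(110): 159
merge io(135) and th(137): 272
merge 159 and et(190): 349
merge 272 and 349: 621
Total encoded bits = sum of merged weights = 49 + 159 + 272 + 349 + 621 = 1450.

1450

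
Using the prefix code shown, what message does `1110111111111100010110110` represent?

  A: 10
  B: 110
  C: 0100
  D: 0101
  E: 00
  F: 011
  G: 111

Read left to right; each codeword is recognised as soon as it completes (prefix code):
  111→G | 011→F | 111→G | 111→G | 110→B | 00→E | 10→A | 110→B | 110→B
Decoded message: GFGGBEABB

GFGGBEABB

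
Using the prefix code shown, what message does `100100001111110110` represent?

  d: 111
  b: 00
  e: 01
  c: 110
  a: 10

aebbddea

Read left to right; each codeword is recognised as soon as it completes (prefix code):
  10→a | 01→e | 00→b | 00→b | 111→d | 111→d | 01→e | 10→a
Decoded message: aebbddea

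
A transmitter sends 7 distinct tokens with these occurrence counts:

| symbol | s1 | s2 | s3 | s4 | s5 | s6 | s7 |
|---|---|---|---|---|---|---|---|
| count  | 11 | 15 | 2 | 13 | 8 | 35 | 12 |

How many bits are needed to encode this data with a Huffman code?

Build the Huffman tree bottom-up:
merge s3(2) and s5(8): 10
merge 10 and s1(11): 21
merge s7(12) and s4(13): 25
merge s2(15) and 21: 36
merge 25 and s6(35): 60
merge 36 and 60: 96
The encoded length is the sum of every internal node's weight: 10 + 21 + 25 + 36 + 60 + 96 = 248 bits.

248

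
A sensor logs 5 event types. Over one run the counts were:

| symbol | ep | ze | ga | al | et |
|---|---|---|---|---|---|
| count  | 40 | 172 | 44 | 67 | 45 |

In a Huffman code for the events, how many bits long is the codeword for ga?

3

Build the tree from the bottom:
merge ep(40) and ga(44): 84
merge et(45) and al(67): 112
merge 84 and 112: 196
merge ze(172) and 196: 368
ga's leaf is at depth 3, giving a 3-bit codeword.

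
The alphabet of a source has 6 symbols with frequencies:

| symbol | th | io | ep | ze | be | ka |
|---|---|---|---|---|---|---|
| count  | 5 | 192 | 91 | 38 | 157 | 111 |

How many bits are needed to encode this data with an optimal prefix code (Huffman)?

Greedily combine the two least-frequent nodes:
merge th(5) and ze(38): 43
merge 43 and ep(91): 134
merge ka(111) and 134: 245
merge be(157) and io(192): 349
merge 245 and 349: 594
Total encoded bits = sum of merged weights = 43 + 134 + 245 + 349 + 594 = 1365.

1365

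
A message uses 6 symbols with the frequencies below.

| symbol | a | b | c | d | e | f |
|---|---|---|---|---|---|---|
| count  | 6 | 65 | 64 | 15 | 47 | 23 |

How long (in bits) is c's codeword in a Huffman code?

Huffman merges, smallest pair first:
merge a(6) and d(15): 21
merge 21 and f(23): 44
merge 44 and e(47): 91
merge c(64) and b(65): 129
merge 91 and 129: 220
c sits 2 levels below the root, so its codeword is 2 bits.

2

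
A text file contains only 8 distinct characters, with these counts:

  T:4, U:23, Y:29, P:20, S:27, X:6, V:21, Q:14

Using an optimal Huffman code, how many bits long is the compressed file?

410

Greedily combine the two least-frequent nodes:
T(4) + X(6) → 10
10 + Q(14) → 24
P(20) + V(21) → 41
U(23) + 24 → 47
S(27) + Y(29) → 56
41 + 47 → 88
56 + 88 → 144
Each symbol's bit-cost is frequency × depth; summing gives 410 bits (equivalently 10 + 24 + 41 + 47 + 56 + 88 + 144).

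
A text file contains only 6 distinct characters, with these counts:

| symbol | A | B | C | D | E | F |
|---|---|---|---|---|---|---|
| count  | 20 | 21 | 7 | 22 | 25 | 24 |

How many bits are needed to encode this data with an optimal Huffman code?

Greedily combine the two least-frequent nodes:
C(7) + A(20) → 27
B(21) + D(22) → 43
F(24) + E(25) → 49
27 + 43 → 70
49 + 70 → 119
Each symbol's bit-cost is frequency × depth; summing gives 308 bits (equivalently 27 + 43 + 49 + 70 + 119).

308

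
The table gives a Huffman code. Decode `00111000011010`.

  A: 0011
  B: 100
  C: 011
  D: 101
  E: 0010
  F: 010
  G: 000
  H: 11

ABAF

Read left to right; each codeword is recognised as soon as it completes (prefix code):
  0011→A | 100→B | 0011→A | 010→F
Decoded message: ABAF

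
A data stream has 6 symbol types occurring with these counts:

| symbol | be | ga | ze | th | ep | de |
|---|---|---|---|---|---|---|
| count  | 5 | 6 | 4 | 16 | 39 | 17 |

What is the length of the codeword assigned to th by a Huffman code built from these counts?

3

Huffman merges, smallest pair first:
ze(4) + be(5) → 9
ga(6) + 9 → 15
15 + th(16) → 31
de(17) + 31 → 48
ep(39) + 48 → 87
th sits 3 levels below the root, so its codeword is 3 bits.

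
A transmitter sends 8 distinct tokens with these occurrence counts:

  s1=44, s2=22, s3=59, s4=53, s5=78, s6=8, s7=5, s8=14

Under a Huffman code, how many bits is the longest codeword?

6

Merge the two lowest-weight nodes at each step:
s7(5) + s6(8) → 13
13 + s8(14) → 27
s2(22) + 27 → 49
s1(44) + 49 → 93
s4(53) + s3(59) → 112
s5(78) + 93 → 171
112 + 171 → 283
The rarest symbols sit at the bottom; the longest codeword is 6 bits.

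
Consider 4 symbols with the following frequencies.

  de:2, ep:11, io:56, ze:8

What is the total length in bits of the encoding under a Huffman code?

108

Merge the two smallest weights repeatedly:
de(2) + ze(8) → 10
10 + ep(11) → 21
21 + io(56) → 77
The encoded length is the sum of every internal node's weight: 10 + 21 + 77 = 108 bits.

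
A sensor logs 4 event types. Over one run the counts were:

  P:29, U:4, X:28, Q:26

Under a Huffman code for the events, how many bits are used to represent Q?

Repeatedly merge the two smallest:
U(4) + Q(26) → 30
X(28) + P(29) → 57
30 + 57 → 87
Q sits 2 levels below the root, so its codeword is 2 bits.

2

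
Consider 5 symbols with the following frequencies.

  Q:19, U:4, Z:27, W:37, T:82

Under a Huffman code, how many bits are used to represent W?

2

Huffman merges, smallest pair first:
merge U(4) and Q(19): 23
merge 23 and Z(27): 50
merge W(37) and 50: 87
merge T(82) and 87: 169
W's leaf is at depth 2, giving a 2-bit codeword.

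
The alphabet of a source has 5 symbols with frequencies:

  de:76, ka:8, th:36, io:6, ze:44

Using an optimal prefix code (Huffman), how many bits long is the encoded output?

328

Merge the two smallest weights repeatedly:
io(6) + ka(8) → 14
14 + th(36) → 50
ze(44) + 50 → 94
de(76) + 94 → 170
Each symbol's bit-cost is frequency × depth; summing gives 328 bits (equivalently 14 + 50 + 94 + 170).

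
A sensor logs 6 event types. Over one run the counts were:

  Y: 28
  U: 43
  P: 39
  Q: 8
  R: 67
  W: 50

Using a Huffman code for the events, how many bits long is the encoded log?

581

Merge the two smallest weights repeatedly:
Q(8) + Y(28) → 36
36 + P(39) → 75
U(43) + W(50) → 93
R(67) + 75 → 142
93 + 142 → 235
The encoded length is the sum of every internal node's weight: 36 + 75 + 93 + 142 + 235 = 581 bits.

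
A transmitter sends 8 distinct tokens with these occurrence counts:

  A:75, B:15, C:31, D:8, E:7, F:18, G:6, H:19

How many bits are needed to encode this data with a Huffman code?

454

Merge the two smallest weights repeatedly:
G(6) + E(7) → 13
D(8) + 13 → 21
B(15) + F(18) → 33
H(19) + 21 → 40
C(31) + 33 → 64
40 + 64 → 104
A(75) + 104 → 179
Total encoded bits = sum of merged weights = 13 + 21 + 33 + 40 + 64 + 104 + 179 = 454.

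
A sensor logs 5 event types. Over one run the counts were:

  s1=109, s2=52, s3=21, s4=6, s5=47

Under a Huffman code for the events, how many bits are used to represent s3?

Build the tree from the bottom:
s4(6) + s3(21) → 27
27 + s5(47) → 74
s2(52) + 74 → 126
s1(109) + 126 → 235
The subtree containing s3 is merged 4 times, so code length = 4.

4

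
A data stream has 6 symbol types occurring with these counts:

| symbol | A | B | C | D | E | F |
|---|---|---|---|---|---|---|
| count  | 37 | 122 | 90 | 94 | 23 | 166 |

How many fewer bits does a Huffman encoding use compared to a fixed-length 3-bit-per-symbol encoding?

322

Fixed-length: 3 bits × 532 symbols = 1596 bits.
Huffman merges:
E(23) + A(37) → 60
60 + C(90) → 150
D(94) + B(122) → 216
150 + F(166) → 316
216 + 316 → 532
Huffman total = 60 + 150 + 216 + 316 + 532 = 1274 bits.
Saving = 1596 − 1274 = 322 bits.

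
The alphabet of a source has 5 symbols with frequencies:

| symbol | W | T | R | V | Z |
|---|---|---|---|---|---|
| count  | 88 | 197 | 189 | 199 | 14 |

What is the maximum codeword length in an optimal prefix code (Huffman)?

3

Merge the two lowest-weight nodes at each step:
combine Z(14), W(88) → 102
combine 102, R(189) → 291
combine T(197), V(199) → 396
combine 291, 396 → 687
The first pair merged (Z, W) ends up deepest, at depth 3.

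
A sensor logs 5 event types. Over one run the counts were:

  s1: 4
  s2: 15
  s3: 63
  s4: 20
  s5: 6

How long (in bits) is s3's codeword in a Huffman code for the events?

1

Build the tree from the bottom:
merge s1(4) and s5(6): 10
merge 10 and s2(15): 25
merge s4(20) and 25: 45
merge 45 and s3(63): 108
s3 is a child of the root — depth 1, so its codeword is a single bit.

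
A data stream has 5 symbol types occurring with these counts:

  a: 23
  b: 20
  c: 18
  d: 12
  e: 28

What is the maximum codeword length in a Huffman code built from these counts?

3

Merge the two lowest-weight nodes at each step:
merge d(12) and c(18): 30
merge b(20) and a(23): 43
merge e(28) and 30: 58
merge 43 and 58: 101
The first pair merged (d, c) ends up deepest, at depth 3.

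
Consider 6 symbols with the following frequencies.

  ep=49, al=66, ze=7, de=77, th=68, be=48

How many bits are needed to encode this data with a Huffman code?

789

Merge the two smallest weights repeatedly:
merge ze(7) and be(48): 55
merge ep(49) and 55: 104
merge al(66) and th(68): 134
merge de(77) and 104: 181
merge 134 and 181: 315
Each symbol's bit-cost is frequency × depth; summing gives 789 bits (equivalently 55 + 104 + 134 + 181 + 315).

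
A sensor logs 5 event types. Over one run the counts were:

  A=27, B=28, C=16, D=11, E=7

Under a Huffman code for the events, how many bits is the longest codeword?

3

Merge the two lowest-weight nodes at each step:
E(7) + D(11) → 18
C(16) + 18 → 34
A(27) + B(28) → 55
34 + 55 → 89
The first pair merged (E, D) ends up deepest, at depth 3.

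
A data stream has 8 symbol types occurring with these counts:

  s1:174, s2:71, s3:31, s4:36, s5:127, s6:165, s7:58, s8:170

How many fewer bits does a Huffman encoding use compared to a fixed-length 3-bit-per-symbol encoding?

152

Fixed-length: 3 bits × 832 symbols = 2496 bits.
Huffman merges:
combine s3(31), s4(36) → 67
combine s7(58), 67 → 125
combine s2(71), 125 → 196
combine s5(127), s6(165) → 292
combine s8(170), s1(174) → 344
combine 196, 292 → 488
combine 344, 488 → 832
Huffman total = 67 + 125 + 196 + 292 + 344 + 488 + 832 = 2344 bits.
Saving = 2496 − 2344 = 152 bits.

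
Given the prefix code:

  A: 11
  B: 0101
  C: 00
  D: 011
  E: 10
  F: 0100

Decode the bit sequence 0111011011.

DEAD

Read left to right; each codeword is recognised as soon as it completes (prefix code):
  011→D | 10→E | 11→A | 011→D
Decoded message: DEAD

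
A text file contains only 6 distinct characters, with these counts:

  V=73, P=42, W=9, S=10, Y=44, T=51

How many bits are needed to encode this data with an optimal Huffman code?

Greedily combine the two least-frequent nodes:
W(9) + S(10) → 19
19 + P(42) → 61
Y(44) + T(51) → 95
61 + V(73) → 134
95 + 134 → 229
Each symbol's bit-cost is frequency × depth; summing gives 538 bits (equivalently 19 + 61 + 95 + 134 + 229).

538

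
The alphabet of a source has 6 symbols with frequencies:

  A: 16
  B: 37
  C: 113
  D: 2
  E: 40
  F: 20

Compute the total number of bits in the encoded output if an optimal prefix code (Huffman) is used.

Merge the two smallest weights repeatedly:
D(2) + A(16) → 18
18 + F(20) → 38
B(37) + 38 → 75
E(40) + 75 → 115
C(113) + 115 → 228
The encoded length is the sum of every internal node's weight: 18 + 38 + 75 + 115 + 228 = 474 bits.

474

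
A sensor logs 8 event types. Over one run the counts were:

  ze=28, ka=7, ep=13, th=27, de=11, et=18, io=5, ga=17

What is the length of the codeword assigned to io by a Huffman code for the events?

Build the tree from the bottom:
io(5) + ka(7) → 12
de(11) + 12 → 23
ep(13) + ga(17) → 30
et(18) + 23 → 41
th(27) + ze(28) → 55
30 + 41 → 71
55 + 71 → 126
The subtree containing io is merged 5 times, so code length = 5.

5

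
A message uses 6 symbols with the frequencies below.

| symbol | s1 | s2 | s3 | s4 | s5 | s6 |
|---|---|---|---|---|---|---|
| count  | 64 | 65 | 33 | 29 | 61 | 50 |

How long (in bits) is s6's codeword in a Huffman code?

3

Repeatedly merge the two smallest:
s4(29) + s3(33) → 62
s6(50) + s5(61) → 111
62 + s1(64) → 126
s2(65) + 111 → 176
126 + 176 → 302
s6's leaf is at depth 3, giving a 3-bit codeword.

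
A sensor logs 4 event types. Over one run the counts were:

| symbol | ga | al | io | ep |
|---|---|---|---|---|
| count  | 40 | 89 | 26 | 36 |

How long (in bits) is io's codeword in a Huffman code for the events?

Huffman merges, smallest pair first:
merge io(26) and ep(36): 62
merge ga(40) and 62: 102
merge al(89) and 102: 191
io's leaf is at depth 3, giving a 3-bit codeword.

3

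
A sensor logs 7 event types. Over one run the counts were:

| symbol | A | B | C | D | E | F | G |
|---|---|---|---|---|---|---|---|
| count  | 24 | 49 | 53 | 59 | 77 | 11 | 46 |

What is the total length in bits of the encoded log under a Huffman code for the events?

856

Merge the two smallest weights repeatedly:
F(11) + A(24) → 35
35 + G(46) → 81
B(49) + C(53) → 102
D(59) + E(77) → 136
81 + 102 → 183
136 + 183 → 319
Total encoded bits = sum of merged weights = 35 + 81 + 102 + 136 + 183 + 319 = 856.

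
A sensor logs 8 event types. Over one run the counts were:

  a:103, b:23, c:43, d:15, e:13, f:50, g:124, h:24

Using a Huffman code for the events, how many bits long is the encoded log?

Merge the two smallest weights repeatedly:
combine e(13), d(15) → 28
combine b(23), h(24) → 47
combine 28, c(43) → 71
combine 47, f(50) → 97
combine 71, 97 → 168
combine a(103), g(124) → 227
combine 168, 227 → 395
Total encoded bits = sum of merged weights = 28 + 47 + 71 + 97 + 168 + 227 + 395 = 1033.

1033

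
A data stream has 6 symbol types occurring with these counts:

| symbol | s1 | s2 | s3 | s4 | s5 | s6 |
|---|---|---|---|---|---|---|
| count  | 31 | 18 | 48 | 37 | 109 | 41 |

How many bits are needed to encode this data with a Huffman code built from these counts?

683

Build the Huffman tree bottom-up:
combine s2(18), s1(31) → 49
combine s4(37), s6(41) → 78
combine s3(48), 49 → 97
combine 78, 97 → 175
combine s5(109), 175 → 284
Each symbol's bit-cost is frequency × depth; summing gives 683 bits (equivalently 49 + 78 + 97 + 175 + 284).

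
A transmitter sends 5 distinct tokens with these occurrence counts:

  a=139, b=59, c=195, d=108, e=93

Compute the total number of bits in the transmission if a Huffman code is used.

Merge the two smallest weights repeatedly:
combine b(59), e(93) → 152
combine d(108), a(139) → 247
combine 152, c(195) → 347
combine 247, 347 → 594
The encoded length is the sum of every internal node's weight: 152 + 247 + 347 + 594 = 1340 bits.

1340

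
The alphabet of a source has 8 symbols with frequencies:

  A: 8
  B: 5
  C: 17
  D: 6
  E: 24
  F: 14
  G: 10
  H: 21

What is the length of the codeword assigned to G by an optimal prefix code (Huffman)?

Build the tree from the bottom:
combine B(5), D(6) → 11
combine A(8), G(10) → 18
combine 11, F(14) → 25
combine C(17), 18 → 35
combine H(21), E(24) → 45
combine 25, 35 → 60
combine 45, 60 → 105
G's leaf is at depth 4, giving a 4-bit codeword.

4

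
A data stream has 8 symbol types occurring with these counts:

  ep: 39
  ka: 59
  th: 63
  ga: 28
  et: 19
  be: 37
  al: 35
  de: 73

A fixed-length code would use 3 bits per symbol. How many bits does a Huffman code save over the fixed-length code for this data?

Fixed-length: 3 bits × 353 symbols = 1059 bits.
Huffman merges:
combine et(19), ga(28) → 47
combine al(35), be(37) → 72
combine ep(39), 47 → 86
combine ka(59), th(63) → 122
combine 72, de(73) → 145
combine 86, 122 → 208
combine 145, 208 → 353
Huffman total = 47 + 72 + 86 + 122 + 145 + 208 + 353 = 1033 bits.
Saving = 1059 − 1033 = 26 bits.

26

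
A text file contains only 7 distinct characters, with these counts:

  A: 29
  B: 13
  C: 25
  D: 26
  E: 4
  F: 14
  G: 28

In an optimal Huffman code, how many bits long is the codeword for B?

4

Huffman merges, smallest pair first:
combine E(4), B(13) → 17
combine F(14), 17 → 31
combine C(25), D(26) → 51
combine G(28), A(29) → 57
combine 31, 51 → 82
combine 57, 82 → 139
B's leaf is at depth 4, giving a 4-bit codeword.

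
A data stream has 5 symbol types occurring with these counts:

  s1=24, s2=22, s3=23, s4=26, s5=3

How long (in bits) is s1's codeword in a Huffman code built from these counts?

Repeatedly merge the two smallest:
combine s5(3), s2(22) → 25
combine s3(23), s1(24) → 47
combine 25, s4(26) → 51
combine 47, 51 → 98
The subtree containing s1 is merged 2 times, so code length = 2.

2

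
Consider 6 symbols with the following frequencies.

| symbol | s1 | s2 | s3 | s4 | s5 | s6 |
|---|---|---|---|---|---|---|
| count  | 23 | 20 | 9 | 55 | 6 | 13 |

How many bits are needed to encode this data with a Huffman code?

283

Build the Huffman tree bottom-up:
combine s5(6), s3(9) → 15
combine s6(13), 15 → 28
combine s2(20), s1(23) → 43
combine 28, 43 → 71
combine s4(55), 71 → 126
Total encoded bits = sum of merged weights = 15 + 28 + 43 + 71 + 126 = 283.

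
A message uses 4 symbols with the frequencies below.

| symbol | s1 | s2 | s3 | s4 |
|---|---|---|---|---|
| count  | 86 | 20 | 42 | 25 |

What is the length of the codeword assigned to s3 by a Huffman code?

2

Build the tree from the bottom:
combine s2(20), s4(25) → 45
combine s3(42), 45 → 87
combine s1(86), 87 → 173
The subtree containing s3 is merged 2 times, so code length = 2.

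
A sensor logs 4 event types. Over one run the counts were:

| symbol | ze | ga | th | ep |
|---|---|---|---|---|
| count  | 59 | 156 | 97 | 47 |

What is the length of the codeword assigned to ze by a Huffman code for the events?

3

Huffman merges, smallest pair first:
merge ep(47) and ze(59): 106
merge th(97) and 106: 203
merge ga(156) and 203: 359
ze sits 3 levels below the root, so its codeword is 3 bits.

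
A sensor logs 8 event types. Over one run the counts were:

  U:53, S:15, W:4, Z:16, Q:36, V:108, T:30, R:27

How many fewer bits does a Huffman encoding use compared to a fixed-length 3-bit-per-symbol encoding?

107

Fixed-length: 3 bits × 289 symbols = 867 bits.
Huffman merges:
W(4) + S(15) → 19
Z(16) + 19 → 35
R(27) + T(30) → 57
35 + Q(36) → 71
U(53) + 57 → 110
71 + V(108) → 179
110 + 179 → 289
Huffman total = 19 + 35 + 57 + 71 + 110 + 179 + 289 = 760 bits.
Saving = 867 − 760 = 107 bits.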